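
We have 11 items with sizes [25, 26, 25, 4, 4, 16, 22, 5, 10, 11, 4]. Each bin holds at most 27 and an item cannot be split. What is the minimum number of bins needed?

6

Total = 26 + 25 + 25 + 22 + 16 + 11 + 10 + 5 + 4 + 4 + 4 = 152.
Lower bound: ⌈152/27⌉ = 6 bins.
A packing using 6 bins:
  bin 1: 26 = 26
  bin 2: 25 = 25
  bin 3: 25 = 25
  bin 4: 22 + 5 = 27
  bin 5: 16 + 11 = 27
  bin 6: 10 + 4 + 4 + 4 = 22
This matches the lower bound, so 6 is optimal.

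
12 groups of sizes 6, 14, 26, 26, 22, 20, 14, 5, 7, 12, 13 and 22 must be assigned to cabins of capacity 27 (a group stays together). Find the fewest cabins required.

Total = 26 + 26 + 22 + 22 + 20 + 14 + 14 + 13 + 12 + 7 + 6 + 5 = 187.
Lower bound: ⌈187/27⌉ = 7 cabins.
A packing using 8 cabins:
  cabin 1: 26 = 26
  cabin 2: 26 = 26
  cabin 3: 22 + 5 = 27
  cabin 4: 22 = 22
  cabin 5: 20 + 7 = 27
  cabin 6: 14 + 13 = 27
  cabin 7: 14 + 12 = 26
  cabin 8: 6 = 6
No arrangement into 7 cabins stays within capacity, so 8 is optimal.

8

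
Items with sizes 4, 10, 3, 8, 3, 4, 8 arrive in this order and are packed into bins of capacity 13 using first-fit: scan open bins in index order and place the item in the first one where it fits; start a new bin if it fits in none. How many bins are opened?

  4 → bin 1 (new)  [load 4/13]
  10 → bin 2 (new)  [load 10/13]
  3 → bin 1  [load 7/13]
  8 → bin 3 (new)  [load 8/13]
  3 → bin 1  [load 10/13]
  4 → bin 3  [load 12/13]
  8 → bin 4 (new)  [load 8/13]
4 bins opened.

4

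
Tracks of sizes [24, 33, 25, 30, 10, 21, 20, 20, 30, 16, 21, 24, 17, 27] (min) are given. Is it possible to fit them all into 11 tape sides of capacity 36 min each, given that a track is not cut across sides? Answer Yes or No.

Total = 318 min; ⌈318/36⌉ = 9.
11 tracks each exceed half the capacity and cannot share a side, forcing at least 11 tape sides.
The bound of 11 does not rule out 11, but exhaustive search shows no assignment into 11 tape sides of capacity 36 min exists — the minimum is 12.

No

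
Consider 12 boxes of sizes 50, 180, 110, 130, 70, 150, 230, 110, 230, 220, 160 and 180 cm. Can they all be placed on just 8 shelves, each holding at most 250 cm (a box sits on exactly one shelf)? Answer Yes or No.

Total = 1820 cm; ⌈1820/250⌉ = 8.
The bound of 8 does not rule out 8, but exhaustive search shows no assignment into 8 shelves of capacity 250 cm exists — the minimum is 9.

No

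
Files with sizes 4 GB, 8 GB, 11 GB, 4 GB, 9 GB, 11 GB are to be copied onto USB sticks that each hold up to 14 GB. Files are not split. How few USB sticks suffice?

Total = 11 + 11 + 9 + 8 + 4 + 4 = 47 GB.
Lower bound: ⌈47/14⌉ = 4 USB sticks.
A packing using 4 USB sticks:
  USB stick 1: 11 = 11
  USB stick 2: 11 = 11
  USB stick 3: 9 + 4 = 13
  USB stick 4: 8 + 4 = 12
This matches the lower bound, so 4 is optimal.

4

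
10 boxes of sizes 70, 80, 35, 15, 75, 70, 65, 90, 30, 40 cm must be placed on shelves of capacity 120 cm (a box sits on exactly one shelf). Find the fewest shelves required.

6

Total = 90 + 80 + 75 + 70 + 70 + 65 + 40 + 35 + 30 + 15 = 570 cm.
Lower bound: ⌈570/120⌉ = 5 shelves.
Also, 6 boxes each exceed 60 cm, and no two of those can share a shelf, so at least 6 shelves are needed.
A packing using 6 shelves:
  shelf 1: 90 + 30 = 120
  shelf 2: 80 + 40 = 120
  shelf 3: 75 + 35 = 110
  shelf 4: 70 + 15 = 85
  shelf 5: 70 = 70
  shelf 6: 65 = 65
This matches the lower bound, so 6 is optimal.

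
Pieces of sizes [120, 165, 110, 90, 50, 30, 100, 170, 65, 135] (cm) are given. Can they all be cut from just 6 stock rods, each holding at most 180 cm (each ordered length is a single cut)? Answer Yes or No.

Total = 1035 cm; ⌈1035/180⌉ = 6.
The bound of 6 does not rule out 6, but exhaustive search shows no assignment into 6 stock rods of capacity 180 cm exists — the minimum is 7.

No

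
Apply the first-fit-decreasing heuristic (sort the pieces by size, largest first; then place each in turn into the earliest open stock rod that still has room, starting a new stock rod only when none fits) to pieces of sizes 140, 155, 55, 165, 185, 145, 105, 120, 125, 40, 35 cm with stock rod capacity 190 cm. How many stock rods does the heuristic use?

8

Sorted descending: 185, 165, 155, 145, 140, 125, 120, 105, 55, 40, 35.
  185 → stock rod 1 (new)  [load 185/190]
  165 → stock rod 2 (new)  [load 165/190]
  155 → stock rod 3 (new)  [load 155/190]
  145 → stock rod 4 (new)  [load 145/190]
  140 → stock rod 5 (new)  [load 140/190]
  125 → stock rod 6 (new)  [load 125/190]
  120 → stock rod 7 (new)  [load 120/190]
  105 → stock rod 8 (new)  [load 105/190]
  55 → stock rod 6  [load 180/190]
  40 → stock rod 4  [load 185/190]
  35 → stock rod 3  [load 190/190]
8 stock rods opened.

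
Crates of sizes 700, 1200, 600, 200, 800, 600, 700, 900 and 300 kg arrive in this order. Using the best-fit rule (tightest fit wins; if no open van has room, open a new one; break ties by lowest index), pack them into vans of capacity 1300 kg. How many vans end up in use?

  700 → van 1 (new)  [load 700/1300]
  1200 → van 2 (new)  [load 1200/1300]
  600 → van 1  [load 1300/1300]
  200 → van 3 (new)  [load 200/1300]
  800 → van 3  [load 1000/1300]
  600 → van 4 (new)  [load 600/1300]
  700 → van 4  [load 1300/1300]
  900 → van 5 (new)  [load 900/1300]
  300 → van 3  [load 1300/1300]
5 vans opened.

5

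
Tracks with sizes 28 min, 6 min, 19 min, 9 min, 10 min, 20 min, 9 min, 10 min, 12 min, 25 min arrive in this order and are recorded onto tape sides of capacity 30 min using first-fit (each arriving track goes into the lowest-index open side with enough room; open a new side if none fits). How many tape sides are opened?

6

  28 → side 1 (new)  [load 28/30]
  6 → side 2 (new)  [load 6/30]
  19 → side 2  [load 25/30]
  9 → side 3 (new)  [load 9/30]
  10 → side 3  [load 19/30]
  20 → side 4 (new)  [load 20/30]
  9 → side 3  [load 28/30]
  10 → side 4  [load 30/30]
  12 → side 5 (new)  [load 12/30]
  25 → side 6 (new)  [load 25/30]
6 tape sides opened.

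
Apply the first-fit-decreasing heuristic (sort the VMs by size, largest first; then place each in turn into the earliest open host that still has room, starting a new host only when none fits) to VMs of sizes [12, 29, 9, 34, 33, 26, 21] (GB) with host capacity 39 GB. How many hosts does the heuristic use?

Sorted descending: 34, 33, 29, 26, 21, 12, 9.
  34 → host 1 (new)  [load 34/39]
  33 → host 2 (new)  [load 33/39]
  29 → host 3 (new)  [load 29/39]
  26 → host 4 (new)  [load 26/39]
  21 → host 5 (new)  [load 21/39]
  12 → host 4  [load 38/39]
  9 → host 3  [load 38/39]
5 hosts opened.

5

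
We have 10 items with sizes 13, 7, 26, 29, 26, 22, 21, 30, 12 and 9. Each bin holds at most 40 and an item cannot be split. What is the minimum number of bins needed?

Total = 30 + 29 + 26 + 26 + 22 + 21 + 13 + 12 + 9 + 7 = 195.
Lower bound: ⌈195/40⌉ = 5 bins.
Also, 6 items each exceed 20, and no two of those can share a bin, so at least 6 bins are needed.
A packing using 6 bins:
  bin 1: 30 + 9 = 39
  bin 2: 29 + 7 = 36
  bin 3: 26 + 13 = 39
  bin 4: 26 + 12 = 38
  bin 5: 22 = 22
  bin 6: 21 = 21
This matches the lower bound, so 6 is optimal.

6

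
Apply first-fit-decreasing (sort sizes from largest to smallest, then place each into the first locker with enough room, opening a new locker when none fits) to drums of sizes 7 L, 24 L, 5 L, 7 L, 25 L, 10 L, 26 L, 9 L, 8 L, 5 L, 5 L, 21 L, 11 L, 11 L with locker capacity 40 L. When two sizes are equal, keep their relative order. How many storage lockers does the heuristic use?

5

Sorted descending: 26, 25, 24, 21, 11, 11, 10, 9, 8, 7, 7, 5, 5, 5.
  26 → locker 1 (new)  [load 26/40]
  25 → locker 2 (new)  [load 25/40]
  24 → locker 3 (new)  [load 24/40]
  21 → locker 4 (new)  [load 21/40]
  11 → locker 1  [load 37/40]
  11 → locker 2  [load 36/40]
  10 → locker 3  [load 34/40]
  9 → locker 4  [load 30/40]
  8 → locker 4  [load 38/40]
  7 → locker 5 (new)  [load 7/40]
  7 → locker 5  [load 14/40]
  5 → locker 3  [load 39/40]
  5 → locker 5  [load 19/40]
  5 → locker 5  [load 24/40]
5 storage lockers opened.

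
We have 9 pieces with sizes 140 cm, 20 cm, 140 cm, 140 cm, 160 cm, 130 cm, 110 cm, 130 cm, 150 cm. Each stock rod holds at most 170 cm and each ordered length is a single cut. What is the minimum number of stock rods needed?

8

Total = 160 + 150 + 140 + 140 + 140 + 130 + 130 + 110 + 20 = 1120 cm.
Lower bound: ⌈1120/170⌉ = 7 stock rods.
Also, 8 pieces each exceed 85 cm, and no two of those can share a stock rod, so at least 8 stock rods are needed.
A packing using 8 stock rods:
  stock rod 1: 160 = 160
  stock rod 2: 150 + 20 = 170
  stock rod 3: 140 = 140
  stock rod 4: 140 = 140
  stock rod 5: 140 = 140
  stock rod 6: 130 = 130
  stock rod 7: 130 = 130
  stock rod 8: 110 = 110
This matches the lower bound, so 8 is optimal.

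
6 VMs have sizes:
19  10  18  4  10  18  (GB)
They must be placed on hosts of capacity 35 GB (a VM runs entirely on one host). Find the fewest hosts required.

3

Total = 19 + 18 + 18 + 10 + 10 + 4 = 79 GB.
Lower bound: ⌈79/35⌉ = 3 hosts.
A packing using 3 hosts:
  host 1: 19 + 10 + 4 = 33
  host 2: 18 + 10 = 28
  host 3: 18 = 18
This matches the lower bound, so 3 is optimal.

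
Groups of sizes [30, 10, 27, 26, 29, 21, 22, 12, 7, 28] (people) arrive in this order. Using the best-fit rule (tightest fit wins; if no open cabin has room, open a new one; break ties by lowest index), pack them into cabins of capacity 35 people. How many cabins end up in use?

  30 → cabin 1 (new)  [load 30/35]
  10 → cabin 2 (new)  [load 10/35]
  27 → cabin 3 (new)  [load 27/35]
  26 → cabin 4 (new)  [load 26/35]
  29 → cabin 5 (new)  [load 29/35]
  21 → cabin 2  [load 31/35]
  22 → cabin 6 (new)  [load 22/35]
  12 → cabin 6  [load 34/35]
  7 → cabin 3  [load 34/35]
  28 → cabin 7 (new)  [load 28/35]
7 cabins opened.

7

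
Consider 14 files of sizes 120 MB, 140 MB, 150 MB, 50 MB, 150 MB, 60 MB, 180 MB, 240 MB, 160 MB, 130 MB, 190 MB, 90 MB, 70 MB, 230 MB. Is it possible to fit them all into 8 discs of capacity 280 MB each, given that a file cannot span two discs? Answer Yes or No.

Yes

A valid assignment using 8 discs:
  disc 1: 240 = 240
  disc 2: 230 + 50 = 280
  disc 3: 190 + 90 = 280
  disc 4: 180 + 70 = 250
  disc 5: 160 + 120 = 280
  disc 6: 150 + 130 = 280
  disc 7: 150 + 60 = 210
  disc 8: 140 = 140
Every load is within 280 MB, so 8 discs suffice.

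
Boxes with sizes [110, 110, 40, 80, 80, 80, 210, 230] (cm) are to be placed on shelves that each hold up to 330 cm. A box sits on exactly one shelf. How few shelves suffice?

Total = 230 + 210 + 110 + 110 + 80 + 80 + 80 + 40 = 940 cm.
Lower bound: ⌈940/330⌉ = 3 shelves.
A packing using 3 shelves:
  shelf 1: 230 + 80 = 310
  shelf 2: 210 + 110 = 320
  shelf 3: 110 + 80 + 80 + 40 = 310
This matches the lower bound, so 3 is optimal.

3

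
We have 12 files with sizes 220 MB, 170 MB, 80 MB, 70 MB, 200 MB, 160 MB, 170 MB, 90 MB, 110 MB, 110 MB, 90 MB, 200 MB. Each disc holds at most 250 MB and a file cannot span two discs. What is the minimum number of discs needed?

Total = 220 + 200 + 200 + 170 + 170 + 160 + 110 + 110 + 90 + 90 + 80 + 70 = 1670 MB.
Lower bound: ⌈1670/250⌉ = 7 discs.
A packing using 8 discs:
  disc 1: 220 = 220
  disc 2: 200 = 200
  disc 3: 200 = 200
  disc 4: 170 + 80 = 250
  disc 5: 170 + 70 = 240
  disc 6: 160 + 90 = 250
  disc 7: 110 + 110 = 220
  disc 8: 90 = 90
No arrangement into 7 discs stays within capacity, so 8 is optimal.

8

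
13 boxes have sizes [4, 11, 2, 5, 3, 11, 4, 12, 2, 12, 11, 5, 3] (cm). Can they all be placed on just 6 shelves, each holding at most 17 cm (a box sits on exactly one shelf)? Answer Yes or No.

Yes

A valid assignment using 5 shelves:
  shelf 1: 12 + 5 = 17
  shelf 2: 12 + 5 = 17
  shelf 3: 11 + 4 + 2 = 17
  shelf 4: 11 + 4 + 2 = 17
  shelf 5: 11 + 3 + 3 = 17
That uses only 5 ≤ 6, so 6 shelves are enough.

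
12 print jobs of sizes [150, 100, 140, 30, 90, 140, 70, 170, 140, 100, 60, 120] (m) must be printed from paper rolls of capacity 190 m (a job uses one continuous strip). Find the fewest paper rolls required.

Total = 170 + 150 + 140 + 140 + 140 + 120 + 100 + 100 + 90 + 70 + 60 + 30 = 1310 m.
Lower bound: ⌈1310/190⌉ = 7 paper rolls.
Also, 8 print jobs each exceed 95 m, and no two of those can share a roll, so at least 8 paper rolls are needed.
A packing using 8 paper rolls:
  roll 1: 170 = 170
  roll 2: 150 + 30 = 180
  roll 3: 140 = 140
  roll 4: 140 = 140
  roll 5: 140 = 140
  roll 6: 120 + 70 = 190
  roll 7: 100 + 90 = 190
  roll 8: 100 + 60 = 160
This matches the lower bound, so 8 is optimal.

8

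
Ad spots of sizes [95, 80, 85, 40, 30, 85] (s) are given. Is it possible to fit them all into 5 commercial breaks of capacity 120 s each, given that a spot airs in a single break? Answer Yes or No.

Yes

A valid assignment using 4 commercial breaks:
  break 1: 95 = 95
  break 2: 85 + 30 = 115
  break 3: 85 = 85
  break 4: 80 + 40 = 120
That uses only 4 ≤ 5, so 5 commercial breaks are enough.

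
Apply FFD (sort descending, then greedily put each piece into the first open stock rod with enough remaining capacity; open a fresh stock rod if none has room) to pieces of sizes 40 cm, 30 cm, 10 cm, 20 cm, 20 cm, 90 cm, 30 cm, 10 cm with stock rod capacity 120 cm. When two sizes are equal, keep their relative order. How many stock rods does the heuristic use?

3

Sorted descending: 90, 40, 30, 30, 20, 20, 10, 10.
  90 → stock rod 1 (new)  [load 90/120]
  40 → stock rod 2 (new)  [load 40/120]
  30 → stock rod 1  [load 120/120]
  30 → stock rod 2  [load 70/120]
  20 → stock rod 2  [load 90/120]
  20 → stock rod 2  [load 110/120]
  10 → stock rod 2  [load 120/120]
  10 → stock rod 3 (new)  [load 10/120]
3 stock rods opened.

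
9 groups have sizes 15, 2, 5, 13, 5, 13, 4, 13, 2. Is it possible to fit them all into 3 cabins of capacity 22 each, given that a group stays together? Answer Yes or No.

Total = 72; ⌈72/22⌉ = 4.
At least 4 cabins are required, but only 3 are allowed.

No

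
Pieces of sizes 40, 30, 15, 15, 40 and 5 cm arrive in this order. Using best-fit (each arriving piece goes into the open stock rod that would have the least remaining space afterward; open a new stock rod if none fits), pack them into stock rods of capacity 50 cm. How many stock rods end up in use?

  40 → stock rod 1 (new)  [load 40/50]
  30 → stock rod 2 (new)  [load 30/50]
  15 → stock rod 2  [load 45/50]
  15 → stock rod 3 (new)  [load 15/50]
  40 → stock rod 4 (new)  [load 40/50]
  5 → stock rod 2  [load 50/50]
4 stock rods opened.

4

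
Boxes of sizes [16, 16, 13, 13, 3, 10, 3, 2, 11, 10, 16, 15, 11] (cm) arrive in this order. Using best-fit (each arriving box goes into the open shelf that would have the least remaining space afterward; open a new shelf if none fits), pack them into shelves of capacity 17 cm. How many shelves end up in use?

  16 → shelf 1 (new)  [load 16/17]
  16 → shelf 2 (new)  [load 16/17]
  13 → shelf 3 (new)  [load 13/17]
  13 → shelf 4 (new)  [load 13/17]
  3 → shelf 3  [load 16/17]
  10 → shelf 5 (new)  [load 10/17]
  3 → shelf 4  [load 16/17]
  2 → shelf 5  [load 12/17]
  11 → shelf 6 (new)  [load 11/17]
  10 → shelf 7 (new)  [load 10/17]
  16 → shelf 8 (new)  [load 16/17]
  15 → shelf 9 (new)  [load 15/17]
  11 → shelf 10 (new)  [load 11/17]
10 shelves opened.

10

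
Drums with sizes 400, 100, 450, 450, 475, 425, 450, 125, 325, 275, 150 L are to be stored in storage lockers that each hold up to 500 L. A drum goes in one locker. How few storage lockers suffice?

8

Total = 475 + 450 + 450 + 450 + 425 + 400 + 325 + 275 + 150 + 125 + 100 = 3625 L.
Lower bound: ⌈3625/500⌉ = 8 storage lockers.
A packing using 8 storage lockers:
  locker 1: 475 = 475
  locker 2: 450 = 450
  locker 3: 450 = 450
  locker 4: 450 = 450
  locker 5: 425 = 425
  locker 6: 400 + 100 = 500
  locker 7: 325 + 150 = 475
  locker 8: 275 + 125 = 400
This matches the lower bound, so 8 is optimal.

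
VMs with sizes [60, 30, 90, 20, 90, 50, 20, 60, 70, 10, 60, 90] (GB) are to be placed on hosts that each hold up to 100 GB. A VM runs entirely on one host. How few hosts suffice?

Total = 90 + 90 + 90 + 70 + 60 + 60 + 60 + 50 + 30 + 20 + 20 + 10 = 650 GB.
Lower bound: ⌈650/100⌉ = 7 hosts.
A packing using 8 hosts:
  host 1: 90 + 10 = 100
  host 2: 90 = 90
  host 3: 90 = 90
  host 4: 70 + 30 = 100
  host 5: 60 + 20 + 20 = 100
  host 6: 60 = 60
  host 7: 60 = 60
  host 8: 50 = 50
No arrangement into 7 hosts stays within capacity, so 8 is optimal.

8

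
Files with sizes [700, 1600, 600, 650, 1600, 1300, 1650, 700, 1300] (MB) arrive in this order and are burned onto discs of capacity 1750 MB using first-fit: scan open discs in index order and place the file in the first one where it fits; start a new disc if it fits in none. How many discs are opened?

7

  700 → disc 1 (new)  [load 700/1750]
  1600 → disc 2 (new)  [load 1600/1750]
  600 → disc 1  [load 1300/1750]
  650 → disc 3 (new)  [load 650/1750]
  1600 → disc 4 (new)  [load 1600/1750]
  1300 → disc 5 (new)  [load 1300/1750]
  1650 → disc 6 (new)  [load 1650/1750]
  700 → disc 3  [load 1350/1750]
  1300 → disc 7 (new)  [load 1300/1750]
7 discs opened.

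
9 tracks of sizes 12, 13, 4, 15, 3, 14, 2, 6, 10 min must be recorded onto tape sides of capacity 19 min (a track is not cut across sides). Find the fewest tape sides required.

Total = 15 + 14 + 13 + 12 + 10 + 6 + 4 + 3 + 2 = 79 min.
Lower bound: ⌈79/19⌉ = 5 tape sides.
A packing using 5 tape sides:
  side 1: 15 + 4 = 19
  side 2: 14 + 3 + 2 = 19
  side 3: 13 + 6 = 19
  side 4: 12 = 12
  side 5: 10 = 10
This matches the lower bound, so 5 is optimal.

5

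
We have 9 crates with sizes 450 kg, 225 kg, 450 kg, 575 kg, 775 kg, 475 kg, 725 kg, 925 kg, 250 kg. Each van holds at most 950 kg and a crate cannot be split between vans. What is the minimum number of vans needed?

Total = 925 + 775 + 725 + 575 + 475 + 450 + 450 + 250 + 225 = 4850 kg.
Lower bound: ⌈4850/950⌉ = 6 vans.
A packing using 6 vans:
  van 1: 925 = 925
  van 2: 775 = 775
  van 3: 725 + 225 = 950
  van 4: 575 + 250 = 825
  van 5: 475 + 450 = 925
  van 6: 450 = 450
This matches the lower bound, so 6 is optimal.

6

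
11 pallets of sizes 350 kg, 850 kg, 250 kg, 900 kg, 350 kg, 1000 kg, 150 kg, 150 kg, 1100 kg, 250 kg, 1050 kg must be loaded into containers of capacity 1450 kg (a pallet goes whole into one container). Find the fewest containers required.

Total = 1100 + 1050 + 1000 + 900 + 850 + 350 + 350 + 250 + 250 + 150 + 150 = 6400 kg.
Lower bound: ⌈6400/1450⌉ = 5 containers.
A packing using 5 containers:
  container 1: 1100 + 350 = 1450
  container 2: 1050 + 350 = 1400
  container 3: 1000 + 250 + 150 = 1400
  container 4: 900 + 250 + 150 = 1300
  container 5: 850 = 850
This matches the lower bound, so 5 is optimal.

5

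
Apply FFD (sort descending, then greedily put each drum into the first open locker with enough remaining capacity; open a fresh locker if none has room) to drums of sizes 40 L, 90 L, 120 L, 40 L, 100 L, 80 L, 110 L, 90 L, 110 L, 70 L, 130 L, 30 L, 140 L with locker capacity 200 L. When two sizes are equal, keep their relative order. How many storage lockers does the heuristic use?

Sorted descending: 140, 130, 120, 110, 110, 100, 90, 90, 80, 70, 40, 40, 30.
  140 → locker 1 (new)  [load 140/200]
  130 → locker 2 (new)  [load 130/200]
  120 → locker 3 (new)  [load 120/200]
  110 → locker 4 (new)  [load 110/200]
  110 → locker 5 (new)  [load 110/200]
  100 → locker 6 (new)  [load 100/200]
  90 → locker 4  [load 200/200]
  90 → locker 5  [load 200/200]
  80 → locker 3  [load 200/200]
  70 → locker 2  [load 200/200]
  40 → locker 1  [load 180/200]
  40 → locker 6  [load 140/200]
  30 → locker 6  [load 170/200]
6 storage lockers opened.

6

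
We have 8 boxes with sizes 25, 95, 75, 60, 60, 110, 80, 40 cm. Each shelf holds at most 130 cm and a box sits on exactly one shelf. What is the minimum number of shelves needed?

Total = 110 + 95 + 80 + 75 + 60 + 60 + 40 + 25 = 545 cm.
Lower bound: ⌈545/130⌉ = 5 shelves.
A packing using 5 shelves:
  shelf 1: 110 = 110
  shelf 2: 95 + 25 = 120
  shelf 3: 80 + 40 = 120
  shelf 4: 75 = 75
  shelf 5: 60 + 60 = 120
This matches the lower bound, so 5 is optimal.

5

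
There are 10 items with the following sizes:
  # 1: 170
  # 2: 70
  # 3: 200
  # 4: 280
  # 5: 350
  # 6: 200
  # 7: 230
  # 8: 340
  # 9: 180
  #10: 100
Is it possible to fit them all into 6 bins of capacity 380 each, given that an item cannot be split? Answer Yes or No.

A valid assignment using 6 bins:
  bin 1: 350 = 350
  bin 2: 340 = 340
  bin 3: 280 + 100 = 380
  bin 4: 230 + 70 = 300
  bin 5: 200 + 180 = 380
  bin 6: 200 + 170 = 370
Every load is within 380, so 6 bins suffice.

Yes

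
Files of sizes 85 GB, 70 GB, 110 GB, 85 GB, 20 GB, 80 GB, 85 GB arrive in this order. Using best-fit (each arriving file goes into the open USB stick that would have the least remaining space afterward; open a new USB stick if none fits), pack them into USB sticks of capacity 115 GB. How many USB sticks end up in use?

  85 → USB stick 1 (new)  [load 85/115]
  70 → USB stick 2 (new)  [load 70/115]
  110 → USB stick 3 (new)  [load 110/115]
  85 → USB stick 4 (new)  [load 85/115]
  20 → USB stick 1  [load 105/115]
  80 → USB stick 5 (new)  [load 80/115]
  85 → USB stick 6 (new)  [load 85/115]
6 USB sticks opened.

6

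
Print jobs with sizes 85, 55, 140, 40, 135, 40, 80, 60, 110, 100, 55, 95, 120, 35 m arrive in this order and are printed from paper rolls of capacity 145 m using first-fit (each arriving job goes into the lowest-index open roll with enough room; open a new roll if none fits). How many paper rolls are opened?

  85 → roll 1 (new)  [load 85/145]
  55 → roll 1  [load 140/145]
  140 → roll 2 (new)  [load 140/145]
  40 → roll 3 (new)  [load 40/145]
  135 → roll 4 (new)  [load 135/145]
  40 → roll 3  [load 80/145]
  80 → roll 5 (new)  [load 80/145]
  60 → roll 3  [load 140/145]
  110 → roll 6 (new)  [load 110/145]
  100 → roll 7 (new)  [load 100/145]
  55 → roll 5  [load 135/145]
  95 → roll 8 (new)  [load 95/145]
  120 → roll 9 (new)  [load 120/145]
  35 → roll 6  [load 145/145]
9 paper rolls opened.

9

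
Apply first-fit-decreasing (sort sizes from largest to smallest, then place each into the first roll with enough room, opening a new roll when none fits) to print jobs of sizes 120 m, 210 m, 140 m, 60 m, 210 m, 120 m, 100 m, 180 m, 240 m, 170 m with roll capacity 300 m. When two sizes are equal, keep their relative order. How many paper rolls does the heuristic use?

Sorted descending: 240, 210, 210, 180, 170, 140, 120, 120, 100, 60.
  240 → roll 1 (new)  [load 240/300]
  210 → roll 2 (new)  [load 210/300]
  210 → roll 3 (new)  [load 210/300]
  180 → roll 4 (new)  [load 180/300]
  170 → roll 5 (new)  [load 170/300]
  140 → roll 6 (new)  [load 140/300]
  120 → roll 4  [load 300/300]
  120 → roll 5  [load 290/300]
  100 → roll 6  [load 240/300]
  60 → roll 1  [load 300/300]
6 paper rolls opened.

6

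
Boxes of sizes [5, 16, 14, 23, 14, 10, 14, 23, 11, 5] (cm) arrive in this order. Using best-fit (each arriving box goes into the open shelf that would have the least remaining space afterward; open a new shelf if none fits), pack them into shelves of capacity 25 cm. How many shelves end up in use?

6

  5 → shelf 1 (new)  [load 5/25]
  16 → shelf 1  [load 21/25]
  14 → shelf 2 (new)  [load 14/25]
  23 → shelf 3 (new)  [load 23/25]
  14 → shelf 4 (new)  [load 14/25]
  10 → shelf 2  [load 24/25]
  14 → shelf 5 (new)  [load 14/25]
  23 → shelf 6 (new)  [load 23/25]
  11 → shelf 4  [load 25/25]
  5 → shelf 5  [load 19/25]
6 shelves opened.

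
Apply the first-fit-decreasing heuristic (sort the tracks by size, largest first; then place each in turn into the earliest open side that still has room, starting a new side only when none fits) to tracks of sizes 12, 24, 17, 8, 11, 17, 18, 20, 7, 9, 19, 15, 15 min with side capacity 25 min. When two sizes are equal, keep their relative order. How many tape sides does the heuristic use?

9

Sorted descending: 24, 20, 19, 18, 17, 17, 15, 15, 12, 11, 9, 8, 7.
  24 → side 1 (new)  [load 24/25]
  20 → side 2 (new)  [load 20/25]
  19 → side 3 (new)  [load 19/25]
  18 → side 4 (new)  [load 18/25]
  17 → side 5 (new)  [load 17/25]
  17 → side 6 (new)  [load 17/25]
  15 → side 7 (new)  [load 15/25]
  15 → side 8 (new)  [load 15/25]
  12 → side 9 (new)  [load 12/25]
  11 → side 9  [load 23/25]
  9 → side 7  [load 24/25]
  8 → side 5  [load 25/25]
  7 → side 4  [load 25/25]
9 tape sides opened.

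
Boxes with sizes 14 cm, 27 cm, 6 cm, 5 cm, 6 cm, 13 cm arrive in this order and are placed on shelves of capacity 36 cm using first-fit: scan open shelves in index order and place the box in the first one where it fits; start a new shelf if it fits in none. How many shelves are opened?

  14 → shelf 1 (new)  [load 14/36]
  27 → shelf 2 (new)  [load 27/36]
  6 → shelf 1  [load 20/36]
  5 → shelf 1  [load 25/36]
  6 → shelf 1  [load 31/36]
  13 → shelf 3 (new)  [load 13/36]
3 shelves opened.

3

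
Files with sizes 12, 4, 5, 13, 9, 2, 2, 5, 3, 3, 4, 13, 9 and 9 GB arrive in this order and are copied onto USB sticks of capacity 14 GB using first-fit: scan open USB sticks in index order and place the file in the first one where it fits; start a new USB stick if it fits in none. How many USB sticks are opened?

8

  12 → USB stick 1 (new)  [load 12/14]
  4 → USB stick 2 (new)  [load 4/14]
  5 → USB stick 2  [load 9/14]
  13 → USB stick 3 (new)  [load 13/14]
  9 → USB stick 4 (new)  [load 9/14]
  2 → USB stick 1  [load 14/14]
  2 → USB stick 2  [load 11/14]
  5 → USB stick 4  [load 14/14]
  3 → USB stick 2  [load 14/14]
  3 → USB stick 5 (new)  [load 3/14]
  4 → USB stick 5  [load 7/14]
  13 → USB stick 6 (new)  [load 13/14]
  9 → USB stick 7 (new)  [load 9/14]
  9 → USB stick 8 (new)  [load 9/14]
8 USB sticks opened.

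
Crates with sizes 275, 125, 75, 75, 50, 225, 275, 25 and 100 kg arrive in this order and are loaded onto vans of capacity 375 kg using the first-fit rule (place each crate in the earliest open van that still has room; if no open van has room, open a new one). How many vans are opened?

4

  275 → van 1 (new)  [load 275/375]
  125 → van 2 (new)  [load 125/375]
  75 → van 1  [load 350/375]
  75 → van 2  [load 200/375]
  50 → van 2  [load 250/375]
  225 → van 3 (new)  [load 225/375]
  275 → van 4 (new)  [load 275/375]
  25 → van 1  [load 375/375]
  100 → van 2  [load 350/375]
4 vans opened.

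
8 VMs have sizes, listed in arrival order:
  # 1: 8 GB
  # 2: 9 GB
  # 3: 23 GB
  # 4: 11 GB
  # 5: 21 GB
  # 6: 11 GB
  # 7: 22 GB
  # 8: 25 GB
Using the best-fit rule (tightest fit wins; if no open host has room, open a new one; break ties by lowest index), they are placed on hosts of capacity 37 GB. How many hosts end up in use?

5

  8 → host 1 (new)  [load 8/37]
  9 → host 1  [load 17/37]
  23 → host 2 (new)  [load 23/37]
  11 → host 2  [load 34/37]
  21 → host 3 (new)  [load 21/37]
  11 → host 3  [load 32/37]
  22 → host 4 (new)  [load 22/37]
  25 → host 5 (new)  [load 25/37]
5 hosts opened.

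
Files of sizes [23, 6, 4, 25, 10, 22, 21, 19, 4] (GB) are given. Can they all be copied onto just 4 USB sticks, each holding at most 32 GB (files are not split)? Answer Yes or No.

Total = 134 GB; ⌈134/32⌉ = 5.
At least 5 USB sticks are required, but only 4 are allowed.

No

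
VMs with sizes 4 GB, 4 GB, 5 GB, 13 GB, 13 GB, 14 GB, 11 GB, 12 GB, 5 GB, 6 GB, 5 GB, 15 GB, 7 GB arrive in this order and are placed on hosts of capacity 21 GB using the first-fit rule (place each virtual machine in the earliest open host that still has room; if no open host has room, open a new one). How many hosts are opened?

7

  4 → host 1 (new)  [load 4/21]
  4 → host 1  [load 8/21]
  5 → host 1  [load 13/21]
  13 → host 2 (new)  [load 13/21]
  13 → host 3 (new)  [load 13/21]
  14 → host 4 (new)  [load 14/21]
  11 → host 5 (new)  [load 11/21]
  12 → host 6 (new)  [load 12/21]
  5 → host 1  [load 18/21]
  6 → host 2  [load 19/21]
  5 → host 3  [load 18/21]
  15 → host 7 (new)  [load 15/21]
  7 → host 4  [load 21/21]
7 hosts opened.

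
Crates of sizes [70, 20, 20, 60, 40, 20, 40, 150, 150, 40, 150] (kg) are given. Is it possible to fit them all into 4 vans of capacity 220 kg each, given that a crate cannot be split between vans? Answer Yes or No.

Yes

A valid assignment using 4 vans:
  van 1: 150 + 70 = 220
  van 2: 150 + 60 = 210
  van 3: 150 + 40 + 20 = 210
  van 4: 40 + 40 + 20 + 20 = 120
Every load is within 220 kg, so 4 vans suffice.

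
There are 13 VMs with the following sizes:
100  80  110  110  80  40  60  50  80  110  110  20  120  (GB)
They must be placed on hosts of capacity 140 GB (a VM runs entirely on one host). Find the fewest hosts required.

9

Total = 120 + 110 + 110 + 110 + 110 + 100 + 80 + 80 + 80 + 60 + 50 + 40 + 20 = 1070 GB.
Lower bound: ⌈1070/140⌉ = 8 hosts.
Also, 9 VMs each exceed 70 GB, and no two of those can share a host, so at least 9 hosts are needed.
A packing using 9 hosts:
  host 1: 120 + 20 = 140
  host 2: 110 = 110
  host 3: 110 = 110
  host 4: 110 = 110
  host 5: 110 = 110
  host 6: 100 + 40 = 140
  host 7: 80 + 60 = 140
  host 8: 80 + 50 = 130
  host 9: 80 = 80
This matches the lower bound, so 9 is optimal.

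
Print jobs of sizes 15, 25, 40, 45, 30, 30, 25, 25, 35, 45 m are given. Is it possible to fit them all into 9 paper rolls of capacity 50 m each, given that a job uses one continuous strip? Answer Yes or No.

Yes

A valid assignment using 8 paper rolls:
  roll 1: 45 = 45
  roll 2: 45 = 45
  roll 3: 40 = 40
  roll 4: 35 + 15 = 50
  roll 5: 30 = 30
  roll 6: 30 = 30
  roll 7: 25 + 25 = 50
  roll 8: 25 = 25
That uses only 8 ≤ 9, so 9 paper rolls are enough.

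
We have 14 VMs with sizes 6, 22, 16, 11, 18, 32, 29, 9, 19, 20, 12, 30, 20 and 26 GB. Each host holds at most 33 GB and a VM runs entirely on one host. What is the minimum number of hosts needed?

10

Total = 32 + 30 + 29 + 26 + 22 + 20 + 20 + 19 + 18 + 16 + 12 + 11 + 9 + 6 = 270 GB.
Lower bound: ⌈270/33⌉ = 9 hosts.
A packing using 10 hosts:
  host 1: 32 = 32
  host 2: 30 = 30
  host 3: 29 = 29
  host 4: 26 + 6 = 32
  host 5: 22 + 11 = 33
  host 6: 20 + 12 = 32
  host 7: 20 + 9 = 29
  host 8: 19 = 19
  host 9: 18 = 18
  host 10: 16 = 16
No arrangement into 9 hosts stays within capacity, so 10 is optimal.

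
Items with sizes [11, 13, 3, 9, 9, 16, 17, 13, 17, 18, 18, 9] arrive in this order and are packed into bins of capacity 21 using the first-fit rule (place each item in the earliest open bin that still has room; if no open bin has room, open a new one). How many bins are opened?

10

  11 → bin 1 (new)  [load 11/21]
  13 → bin 2 (new)  [load 13/21]
  3 → bin 1  [load 14/21]
  9 → bin 3 (new)  [load 9/21]
  9 → bin 3  [load 18/21]
  16 → bin 4 (new)  [load 16/21]
  17 → bin 5 (new)  [load 17/21]
  13 → bin 6 (new)  [load 13/21]
  17 → bin 7 (new)  [load 17/21]
  18 → bin 8 (new)  [load 18/21]
  18 → bin 9 (new)  [load 18/21]
  9 → bin 10 (new)  [load 9/21]
10 bins opened.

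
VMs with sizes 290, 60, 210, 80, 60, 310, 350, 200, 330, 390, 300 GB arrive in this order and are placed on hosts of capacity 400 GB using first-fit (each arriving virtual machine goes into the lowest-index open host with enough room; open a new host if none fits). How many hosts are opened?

  290 → host 1 (new)  [load 290/400]
  60 → host 1  [load 350/400]
  210 → host 2 (new)  [load 210/400]
  80 → host 2  [load 290/400]
  60 → host 2  [load 350/400]
  310 → host 3 (new)  [load 310/400]
  350 → host 4 (new)  [load 350/400]
  200 → host 5 (new)  [load 200/400]
  330 → host 6 (new)  [load 330/400]
  390 → host 7 (new)  [load 390/400]
  300 → host 8 (new)  [load 300/400]
8 hosts opened.

8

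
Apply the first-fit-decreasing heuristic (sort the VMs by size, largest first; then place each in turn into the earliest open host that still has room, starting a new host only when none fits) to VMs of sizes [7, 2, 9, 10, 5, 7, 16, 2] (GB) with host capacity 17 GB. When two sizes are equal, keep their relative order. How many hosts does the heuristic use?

Sorted descending: 16, 10, 9, 7, 7, 5, 2, 2.
  16 → host 1 (new)  [load 16/17]
  10 → host 2 (new)  [load 10/17]
  9 → host 3 (new)  [load 9/17]
  7 → host 2  [load 17/17]
  7 → host 3  [load 16/17]
  5 → host 4 (new)  [load 5/17]
  2 → host 4  [load 7/17]
  2 → host 4  [load 9/17]
4 hosts opened.

4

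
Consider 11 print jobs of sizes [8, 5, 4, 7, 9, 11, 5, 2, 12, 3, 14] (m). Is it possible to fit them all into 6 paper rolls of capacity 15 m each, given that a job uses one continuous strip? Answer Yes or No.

A valid assignment using 6 paper rolls:
  roll 1: 14 = 14
  roll 2: 12 + 3 = 15
  roll 3: 11 + 4 = 15
  roll 4: 9 + 5 = 14
  roll 5: 8 + 7 = 15
  roll 6: 5 + 2 = 7
Every load is within 15 m, so 6 paper rolls suffice.

Yes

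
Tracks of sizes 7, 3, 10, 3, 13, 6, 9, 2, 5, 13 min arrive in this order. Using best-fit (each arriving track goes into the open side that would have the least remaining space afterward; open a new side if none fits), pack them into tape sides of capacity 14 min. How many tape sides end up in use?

  7 → side 1 (new)  [load 7/14]
  3 → side 1  [load 10/14]
  10 → side 2 (new)  [load 10/14]
  3 → side 1  [load 13/14]
  13 → side 3 (new)  [load 13/14]
  6 → side 4 (new)  [load 6/14]
  9 → side 5 (new)  [load 9/14]
  2 → side 2  [load 12/14]
  5 → side 5  [load 14/14]
  13 → side 6 (new)  [load 13/14]
6 tape sides opened.

6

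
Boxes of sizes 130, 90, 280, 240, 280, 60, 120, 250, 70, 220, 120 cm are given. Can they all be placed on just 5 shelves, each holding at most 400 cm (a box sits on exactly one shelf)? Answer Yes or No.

Yes

A valid assignment using 5 shelves:
  shelf 1: 280 + 120 = 400
  shelf 2: 280 + 120 = 400
  shelf 3: 250 + 130 = 380
  shelf 4: 240 + 90 + 70 = 400
  shelf 5: 220 + 60 = 280
Every load is within 400 cm, so 5 shelves suffice.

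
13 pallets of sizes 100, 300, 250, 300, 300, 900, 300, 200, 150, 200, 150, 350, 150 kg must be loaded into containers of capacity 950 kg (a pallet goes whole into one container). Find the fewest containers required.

4

Total = 900 + 350 + 300 + 300 + 300 + 300 + 250 + 200 + 200 + 150 + 150 + 150 + 100 = 3650 kg.
Lower bound: ⌈3650/950⌉ = 4 containers.
A packing using 4 containers:
  container 1: 900 = 900
  container 2: 350 + 300 + 300 = 950
  container 3: 300 + 300 + 250 + 100 = 950
  container 4: 200 + 200 + 150 + 150 + 150 = 850
This matches the lower bound, so 4 is optimal.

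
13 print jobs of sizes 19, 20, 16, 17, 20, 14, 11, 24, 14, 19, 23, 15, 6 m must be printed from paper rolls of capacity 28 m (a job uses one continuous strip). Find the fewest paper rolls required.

Total = 24 + 23 + 20 + 20 + 19 + 19 + 17 + 16 + 15 + 14 + 14 + 11 + 6 = 218 m.
Lower bound: ⌈218/28⌉ = 8 paper rolls.
Also, 9 print jobs each exceed 14 m, and no two of those can share a roll, so at least 9 paper rolls are needed.
A packing using 10 paper rolls:
  roll 1: 24 = 24
  roll 2: 23 = 23
  roll 3: 20 + 6 = 26
  roll 4: 20 = 20
  roll 5: 19 = 19
  roll 6: 19 = 19
  roll 7: 17 + 11 = 28
  roll 8: 16 = 16
  roll 9: 15 = 15
  roll 10: 14 + 14 = 28
No arrangement into 9 paper rolls stays within capacity, so 10 is optimal.

10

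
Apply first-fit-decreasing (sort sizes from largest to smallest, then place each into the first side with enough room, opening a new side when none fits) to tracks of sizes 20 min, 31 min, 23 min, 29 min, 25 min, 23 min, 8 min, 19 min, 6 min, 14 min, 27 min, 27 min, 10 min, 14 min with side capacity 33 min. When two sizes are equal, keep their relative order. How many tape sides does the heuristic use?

Sorted descending: 31, 29, 27, 27, 25, 23, 23, 20, 19, 14, 14, 10, 8, 6.
  31 → side 1 (new)  [load 31/33]
  29 → side 2 (new)  [load 29/33]
  27 → side 3 (new)  [load 27/33]
  27 → side 4 (new)  [load 27/33]
  25 → side 5 (new)  [load 25/33]
  23 → side 6 (new)  [load 23/33]
  23 → side 7 (new)  [load 23/33]
  20 → side 8 (new)  [load 20/33]
  19 → side 9 (new)  [load 19/33]
  14 → side 9  [load 33/33]
  14 → side 10 (new)  [load 14/33]
  10 → side 6  [load 33/33]
  8 → side 5  [load 33/33]
  6 → side 3  [load 33/33]
10 tape sides opened.

10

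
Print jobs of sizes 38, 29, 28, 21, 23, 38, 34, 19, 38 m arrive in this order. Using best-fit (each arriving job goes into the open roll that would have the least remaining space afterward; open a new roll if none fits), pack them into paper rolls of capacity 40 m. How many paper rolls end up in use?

8

  38 → roll 1 (new)  [load 38/40]
  29 → roll 2 (new)  [load 29/40]
  28 → roll 3 (new)  [load 28/40]
  21 → roll 4 (new)  [load 21/40]
  23 → roll 5 (new)  [load 23/40]
  38 → roll 6 (new)  [load 38/40]
  34 → roll 7 (new)  [load 34/40]
  19 → roll 4  [load 40/40]
  38 → roll 8 (new)  [load 38/40]
8 paper rolls opened.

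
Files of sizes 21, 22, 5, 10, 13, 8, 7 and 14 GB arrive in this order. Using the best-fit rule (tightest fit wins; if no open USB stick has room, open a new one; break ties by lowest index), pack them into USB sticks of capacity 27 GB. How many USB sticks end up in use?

5

  21 → USB stick 1 (new)  [load 21/27]
  22 → USB stick 2 (new)  [load 22/27]
  5 → USB stick 2  [load 27/27]
  10 → USB stick 3 (new)  [load 10/27]
  13 → USB stick 3  [load 23/27]
  8 → USB stick 4 (new)  [load 8/27]
  7 → USB stick 4  [load 15/27]
  14 → USB stick 5 (new)  [load 14/27]
5 USB sticks opened.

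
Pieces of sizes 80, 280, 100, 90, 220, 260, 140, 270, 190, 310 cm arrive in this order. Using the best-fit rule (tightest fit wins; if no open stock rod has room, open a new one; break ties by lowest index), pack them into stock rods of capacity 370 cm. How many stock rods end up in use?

  80 → stock rod 1 (new)  [load 80/370]
  280 → stock rod 1  [load 360/370]
  100 → stock rod 2 (new)  [load 100/370]
  90 → stock rod 2  [load 190/370]
  220 → stock rod 3 (new)  [load 220/370]
  260 → stock rod 4 (new)  [load 260/370]
  140 → stock rod 3  [load 360/370]
  270 → stock rod 5 (new)  [load 270/370]
  190 → stock rod 6 (new)  [load 190/370]
  310 → stock rod 7 (new)  [load 310/370]
7 stock rods opened.

7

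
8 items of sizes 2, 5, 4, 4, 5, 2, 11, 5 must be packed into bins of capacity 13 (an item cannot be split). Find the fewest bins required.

3

Total = 11 + 5 + 5 + 5 + 4 + 4 + 2 + 2 = 38.
Lower bound: ⌈38/13⌉ = 3 bins.
A packing using 3 bins:
  bin 1: 11 + 2 = 13
  bin 2: 5 + 5 + 2 = 12
  bin 3: 5 + 4 + 4 = 13
This matches the lower bound, so 3 is optimal.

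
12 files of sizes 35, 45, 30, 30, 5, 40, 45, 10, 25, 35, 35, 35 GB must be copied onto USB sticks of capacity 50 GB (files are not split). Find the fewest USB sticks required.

10

Total = 45 + 45 + 40 + 35 + 35 + 35 + 35 + 30 + 30 + 25 + 10 + 5 = 370 GB.
Lower bound: ⌈370/50⌉ = 8 USB sticks.
Also, 9 files each exceed 25 GB, and no two of those can share a USB stick, so at least 9 USB sticks are needed.
A packing using 10 USB sticks:
  USB stick 1: 45 + 5 = 50
  USB stick 2: 45 = 45
  USB stick 3: 40 + 10 = 50
  USB stick 4: 35 = 35
  USB stick 5: 35 = 35
  USB stick 6: 35 = 35
  USB stick 7: 35 = 35
  USB stick 8: 30 = 30
  USB stick 9: 30 = 30
  USB stick 10: 25 = 25
No arrangement into 9 USB sticks stays within capacity, so 10 is optimal.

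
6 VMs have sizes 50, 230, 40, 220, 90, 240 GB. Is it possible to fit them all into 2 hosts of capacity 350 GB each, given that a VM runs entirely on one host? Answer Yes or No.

Total = 870 GB; ⌈870/350⌉ = 3.
At least 3 hosts are required, but only 2 are allowed.

No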